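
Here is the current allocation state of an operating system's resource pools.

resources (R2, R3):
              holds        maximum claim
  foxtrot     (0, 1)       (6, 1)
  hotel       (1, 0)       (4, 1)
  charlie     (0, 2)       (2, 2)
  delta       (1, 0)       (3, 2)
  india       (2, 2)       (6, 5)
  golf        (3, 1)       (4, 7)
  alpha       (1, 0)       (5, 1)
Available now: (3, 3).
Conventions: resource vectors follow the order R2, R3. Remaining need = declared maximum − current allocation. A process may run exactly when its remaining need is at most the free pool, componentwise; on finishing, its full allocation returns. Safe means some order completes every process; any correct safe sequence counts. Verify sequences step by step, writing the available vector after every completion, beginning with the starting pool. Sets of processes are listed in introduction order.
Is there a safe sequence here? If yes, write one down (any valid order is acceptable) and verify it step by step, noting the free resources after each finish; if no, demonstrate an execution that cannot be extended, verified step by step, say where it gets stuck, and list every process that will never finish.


SAFE — a valid safe sequence is charlie, delta, hotel, india, alpha, golf, foxtrot.
Key observation: no step in this order meets a requested resource exactly; the smallest headroom is 1, first reached at charlie (need (2, 0), pool (3, 3)).
Verifying each step:
  pool = (3, 3)
  run charlie (needs (2, 0), free (3, 3)); after release of (0, 2) the pool is (3, 5)
  run delta (needs (2, 2), free (3, 5)); after release of (1, 0) the pool is (4, 5)
  run hotel (needs (3, 1), free (4, 5)); after release of (1, 0) the pool is (5, 5)
  run india (needs (4, 3), free (5, 5)); after release of (2, 2) the pool is (7, 7)
  run alpha (needs (4, 1), free (7, 7)); after release of (1, 0) the pool is (8, 7)
  run golf (needs (1, 6), free (8, 7)); after release of (3, 1) the pool is (11, 8)
  run foxtrot (needs (6, 0), free (11, 8)); after release of (0, 1) the pool is (11, 9)


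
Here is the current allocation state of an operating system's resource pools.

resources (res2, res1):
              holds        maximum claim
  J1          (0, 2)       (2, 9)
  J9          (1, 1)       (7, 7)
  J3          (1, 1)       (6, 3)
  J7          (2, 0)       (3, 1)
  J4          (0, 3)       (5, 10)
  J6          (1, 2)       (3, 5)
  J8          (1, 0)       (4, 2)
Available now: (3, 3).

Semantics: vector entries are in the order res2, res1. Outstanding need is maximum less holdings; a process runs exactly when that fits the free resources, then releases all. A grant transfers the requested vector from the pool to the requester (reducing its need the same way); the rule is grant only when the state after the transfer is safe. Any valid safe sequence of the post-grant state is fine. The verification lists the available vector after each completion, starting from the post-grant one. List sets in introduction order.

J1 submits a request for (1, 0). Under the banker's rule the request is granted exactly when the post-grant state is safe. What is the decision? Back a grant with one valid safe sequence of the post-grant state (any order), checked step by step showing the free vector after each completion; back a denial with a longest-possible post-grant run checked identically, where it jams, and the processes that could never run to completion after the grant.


GRANT. The post-grant state is safe; one safe sequence: J7, J6, J3, J9, J4, J1, J8.
Key observation: granting shrinks the pool to (2, 3), yet J7 still fits and the chain goes through.
Step-by-step check of the post-grant state:
  pool = (2, 3)
  run J7 (needs (1, 1), free (2, 3)); after release of (2, 0) the pool is (4, 3)
  run J6 (needs (2, 3), free (4, 3)); after release of (1, 2) the pool is (5, 5)
  run J3 (needs (5, 2), free (5, 5)); after release of (1, 1) the pool is (6, 6)
  run J9 (needs (6, 6), free (6, 6)); after release of (1, 1) the pool is (7, 7)
  run J4 (needs (5, 7), free (7, 7)); after release of (0, 3) the pool is (7, 10)
  run J1 (needs (1, 7), free (7, 10)); after release of (1, 2) the pool is (8, 12)
  run J8 (needs (3, 2), free (8, 12)); after release of (1, 0) the pool is (9, 12)


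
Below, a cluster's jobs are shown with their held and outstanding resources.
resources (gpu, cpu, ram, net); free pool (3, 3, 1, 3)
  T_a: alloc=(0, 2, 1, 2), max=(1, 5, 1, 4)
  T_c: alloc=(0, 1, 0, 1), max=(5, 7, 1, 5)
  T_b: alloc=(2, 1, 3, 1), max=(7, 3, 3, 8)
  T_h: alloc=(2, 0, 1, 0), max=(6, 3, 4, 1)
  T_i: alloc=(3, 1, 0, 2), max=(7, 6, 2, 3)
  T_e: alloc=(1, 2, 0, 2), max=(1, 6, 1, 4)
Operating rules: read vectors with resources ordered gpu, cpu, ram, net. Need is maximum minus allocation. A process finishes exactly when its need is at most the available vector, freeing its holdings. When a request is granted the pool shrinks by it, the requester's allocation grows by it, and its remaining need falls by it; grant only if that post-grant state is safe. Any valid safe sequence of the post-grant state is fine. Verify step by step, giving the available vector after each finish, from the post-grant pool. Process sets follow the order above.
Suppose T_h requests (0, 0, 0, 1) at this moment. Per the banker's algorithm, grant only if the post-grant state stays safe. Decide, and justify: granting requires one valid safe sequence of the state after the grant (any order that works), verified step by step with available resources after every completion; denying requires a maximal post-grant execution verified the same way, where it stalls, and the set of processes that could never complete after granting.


GRANT. The post-grant state is safe; one safe sequence: T_a, T_e, T_i, T_b, T_c, T_h.
Key observation: the transfer keeps a workable pool ((3, 3, 1, 2)); T_a starts the safe sequence.
Verifying the post-grant state step by step:
  pool = (3, 3, 1, 2)
  T_a: need (1, 3, 0, 2) fits (3, 3, 1, 2); releases (0, 2, 1, 2), pool now (3, 5, 2, 4)
  T_e: need (0, 4, 1, 2) fits (3, 5, 2, 4); releases (1, 2, 0, 2), pool now (4, 7, 2, 6)
  T_i: need (4, 5, 2, 1) fits (4, 7, 2, 6); releases (3, 1, 0, 2), pool now (7, 8, 2, 8)
  T_b: need (5, 2, 0, 7) fits (7, 8, 2, 8); releases (2, 1, 3, 1), pool now (9, 9, 5, 9)
  T_c: need (5, 6, 1, 4) fits (9, 9, 5, 9); releases (0, 1, 0, 1), pool now (9, 10, 5, 10)
  T_h: need (4, 3, 3, 0) fits (9, 10, 5, 10); releases (2, 0, 1, 1), pool now (11, 10, 6, 11)


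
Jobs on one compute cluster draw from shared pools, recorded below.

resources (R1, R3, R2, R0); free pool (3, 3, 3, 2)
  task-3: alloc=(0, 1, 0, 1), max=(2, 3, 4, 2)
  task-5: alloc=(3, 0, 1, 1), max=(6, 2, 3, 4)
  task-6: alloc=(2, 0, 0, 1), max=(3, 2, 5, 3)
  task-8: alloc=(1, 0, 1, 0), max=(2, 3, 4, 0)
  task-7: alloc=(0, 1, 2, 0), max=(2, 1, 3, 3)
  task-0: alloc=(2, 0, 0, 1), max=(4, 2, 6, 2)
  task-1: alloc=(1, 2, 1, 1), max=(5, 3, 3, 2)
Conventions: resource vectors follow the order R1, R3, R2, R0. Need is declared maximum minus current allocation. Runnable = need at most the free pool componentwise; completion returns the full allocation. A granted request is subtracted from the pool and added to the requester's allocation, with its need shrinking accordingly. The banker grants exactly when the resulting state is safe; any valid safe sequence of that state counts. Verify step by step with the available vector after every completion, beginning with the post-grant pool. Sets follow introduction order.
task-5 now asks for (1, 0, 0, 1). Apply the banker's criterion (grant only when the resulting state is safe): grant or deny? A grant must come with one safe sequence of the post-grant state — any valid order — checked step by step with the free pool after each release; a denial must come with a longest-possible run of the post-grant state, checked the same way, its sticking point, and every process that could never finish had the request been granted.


GRANT: granting preserves safety; a valid post-grant sequence is task-8, task-3, task-5, task-7, task-0, task-1, task-6.
Key observation: with (2, 3, 3, 1) left after the transfer, task-8 can run at once — the state stays safe.
Verifying the post-grant state step by step:
  pool = (2, 3, 3, 1)
  task-8: need (1, 3, 3, 0) fits (2, 3, 3, 1); releases (1, 0, 1, 0), pool now (3, 3, 4, 1)
  task-3: need (2, 2, 4, 1) fits (3, 3, 4, 1); releases (0, 1, 0, 1), pool now (3, 4, 4, 2)
  task-5: need (2, 2, 2, 2) fits (3, 4, 4, 2); releases (4, 0, 1, 2), pool now (7, 4, 5, 4)
  task-7: need (2, 0, 1, 3) fits (7, 4, 5, 4); releases (0, 1, 2, 0), pool now (7, 5, 7, 4)
  task-0: need (2, 2, 6, 1) fits (7, 5, 7, 4); releases (2, 0, 0, 1), pool now (9, 5, 7, 5)
  task-1: need (4, 1, 2, 1) fits (9, 5, 7, 5); releases (1, 2, 1, 1), pool now (10, 7, 8, 6)
  task-6: need (1, 2, 5, 2) fits (10, 7, 8, 6); releases (2, 0, 0, 1), pool now (12, 7, 8, 7)


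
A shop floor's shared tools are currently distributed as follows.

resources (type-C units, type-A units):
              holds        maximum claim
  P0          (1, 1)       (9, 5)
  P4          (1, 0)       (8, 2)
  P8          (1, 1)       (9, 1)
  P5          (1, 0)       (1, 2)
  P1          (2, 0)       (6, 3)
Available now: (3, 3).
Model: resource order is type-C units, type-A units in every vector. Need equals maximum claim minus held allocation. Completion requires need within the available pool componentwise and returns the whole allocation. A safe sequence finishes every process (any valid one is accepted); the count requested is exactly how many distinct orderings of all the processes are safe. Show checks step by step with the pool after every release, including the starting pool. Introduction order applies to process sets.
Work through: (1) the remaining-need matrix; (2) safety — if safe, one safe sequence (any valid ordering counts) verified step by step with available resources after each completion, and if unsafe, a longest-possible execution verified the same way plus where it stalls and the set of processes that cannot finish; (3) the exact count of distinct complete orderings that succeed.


(1) Remaining need (order type-C units, type-A units):
  P0: (8, 4)
  P4: (7, 2)
  P8: (8, 0)
  P5: (0, 2)
  P1: (4, 3)
(2) The state is UNSAFE.
Key observation: the wall is type-C units: completing P5, P1 brings the pool only to (6, 3), and all the rest need more.
A maximal execution: P5, P1 — then nothing else fits. Verifying each step:
  pool = (3, 3)
  P5 needs (0, 2) <= (3, 3) -> finishes; pool += (1, 0) = (4, 3)
  P1 needs (4, 3) <= (4, 3) -> finishes; pool += (2, 0) = (6, 3)
  P0 still needs (8, 4) but only (6, 3) is free — short on type-C units and type-A units
  P4 still needs (7, 2) but only (6, 3) is free — short on type-C units
  P8 still needs (8, 0) but only (6, 3) is free — short on type-C units
Processes that can never finish: P0, P4 and P8.
(3) Exactly 0 of the possible complete orderings are safe sequences.


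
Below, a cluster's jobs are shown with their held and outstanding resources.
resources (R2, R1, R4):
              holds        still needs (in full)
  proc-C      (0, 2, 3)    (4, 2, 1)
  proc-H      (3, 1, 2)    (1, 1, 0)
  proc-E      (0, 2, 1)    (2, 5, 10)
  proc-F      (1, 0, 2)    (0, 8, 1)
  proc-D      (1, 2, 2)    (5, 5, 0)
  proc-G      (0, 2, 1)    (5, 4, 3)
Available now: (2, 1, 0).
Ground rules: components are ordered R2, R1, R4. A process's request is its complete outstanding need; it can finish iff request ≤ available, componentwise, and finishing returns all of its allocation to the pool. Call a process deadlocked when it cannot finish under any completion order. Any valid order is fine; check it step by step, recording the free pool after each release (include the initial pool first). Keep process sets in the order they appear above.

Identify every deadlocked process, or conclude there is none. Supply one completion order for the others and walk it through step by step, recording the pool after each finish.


Nothing here is deadlocked.
Key observation: proc-H leads a chain of completions in which each release enables another process.
One completion order for the rest: proc-H, proc-C, proc-G, proc-D, proc-F, proc-E. Verifying each step:
  pool = (2, 1, 0)
  proc-H: need (1, 1, 0) fits (2, 1, 0); releases (3, 1, 2), pool now (5, 2, 2)
  proc-C: need (4, 2, 1) fits (5, 2, 2); releases (0, 2, 3), pool now (5, 4, 5)
  proc-G: need (5, 4, 3) fits (5, 4, 5); releases (0, 2, 1), pool now (5, 6, 6)
  proc-D: need (5, 5, 0) fits (5, 6, 6); releases (1, 2, 2), pool now (6, 8, 8)
  proc-F: need (0, 8, 1) fits (6, 8, 8); releases (1, 0, 2), pool now (7, 8, 10)
  proc-E: need (2, 5, 10) fits (7, 8, 10); releases (0, 2, 1), pool now (7, 10, 11)


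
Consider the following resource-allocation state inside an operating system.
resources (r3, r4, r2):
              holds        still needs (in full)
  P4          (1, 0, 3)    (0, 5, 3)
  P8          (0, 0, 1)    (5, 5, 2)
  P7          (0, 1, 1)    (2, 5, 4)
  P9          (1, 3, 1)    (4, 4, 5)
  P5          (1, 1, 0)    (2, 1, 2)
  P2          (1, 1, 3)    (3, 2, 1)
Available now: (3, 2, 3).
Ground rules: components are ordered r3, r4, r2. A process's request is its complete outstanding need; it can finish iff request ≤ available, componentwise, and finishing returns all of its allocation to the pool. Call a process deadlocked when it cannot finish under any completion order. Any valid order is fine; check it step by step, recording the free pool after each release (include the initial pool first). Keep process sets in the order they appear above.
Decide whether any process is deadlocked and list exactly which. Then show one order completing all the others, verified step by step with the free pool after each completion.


No process is deadlocked.
Key observation: starting with P2, each completion frees enough for the next — no one is permanently blocked.
One completion order for the rest: P2, P5, P9, P7, P4, P8. Check, step by step:
  pool = (3, 2, 3)
  P2: need (3, 2, 1) fits (3, 2, 3); releases (1, 1, 3), pool now (4, 3, 6)
  P5: need (2, 1, 2) fits (4, 3, 6); releases (1, 1, 0), pool now (5, 4, 6)
  P9: need (4, 4, 5) fits (5, 4, 6); releases (1, 3, 1), pool now (6, 7, 7)
  P7: need (2, 5, 4) fits (6, 7, 7); releases (0, 1, 1), pool now (6, 8, 8)
  P4: need (0, 5, 3) fits (6, 8, 8); releases (1, 0, 3), pool now (7, 8, 11)
  P8: need (5, 5, 2) fits (7, 8, 11); releases (0, 0, 1), pool now (7, 8, 12)


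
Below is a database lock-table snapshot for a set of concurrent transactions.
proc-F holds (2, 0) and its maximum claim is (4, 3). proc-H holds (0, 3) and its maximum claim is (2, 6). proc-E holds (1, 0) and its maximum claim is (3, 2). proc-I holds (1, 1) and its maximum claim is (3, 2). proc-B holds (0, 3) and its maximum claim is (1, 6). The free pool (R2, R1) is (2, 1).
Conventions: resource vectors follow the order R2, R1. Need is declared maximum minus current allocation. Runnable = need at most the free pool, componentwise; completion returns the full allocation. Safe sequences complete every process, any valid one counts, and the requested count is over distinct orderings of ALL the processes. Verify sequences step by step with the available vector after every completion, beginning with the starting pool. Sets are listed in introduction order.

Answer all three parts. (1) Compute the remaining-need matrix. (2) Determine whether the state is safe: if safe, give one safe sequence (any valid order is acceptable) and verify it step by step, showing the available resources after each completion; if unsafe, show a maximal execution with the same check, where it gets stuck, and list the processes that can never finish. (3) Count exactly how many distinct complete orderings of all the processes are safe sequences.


(1) Outstanding need per process (order R2, R1):
  proc-F: (2, 3)
  proc-H: (2, 3)
  proc-E: (2, 2)
  proc-I: (2, 1)
  proc-B: (1, 3)
(2) The state is UNSAFE.
Key observation: the wall is R1: completing proc-I, proc-E brings the pool only to (4, 2), and all the rest need more.
A maximal execution: proc-I, proc-E — then nothing else fits. Check, step by step:
  pool = (2, 1)
  proc-I: need (2, 1) fits (2, 1); releases (1, 1), pool now (3, 2)
  proc-E: need (2, 2) fits (3, 2); releases (1, 0), pool now (4, 2)
  proc-F still needs (2, 3) but only (4, 2) is free — short on R1
  proc-H still needs (2, 3) but only (4, 2) is free — short on R1
  proc-B still needs (1, 3) but only (4, 2) is free — short on R1
Never able to finish: proc-F, proc-H and proc-B.
(3) Precisely 0 of the possible complete orderings are safe sequences.


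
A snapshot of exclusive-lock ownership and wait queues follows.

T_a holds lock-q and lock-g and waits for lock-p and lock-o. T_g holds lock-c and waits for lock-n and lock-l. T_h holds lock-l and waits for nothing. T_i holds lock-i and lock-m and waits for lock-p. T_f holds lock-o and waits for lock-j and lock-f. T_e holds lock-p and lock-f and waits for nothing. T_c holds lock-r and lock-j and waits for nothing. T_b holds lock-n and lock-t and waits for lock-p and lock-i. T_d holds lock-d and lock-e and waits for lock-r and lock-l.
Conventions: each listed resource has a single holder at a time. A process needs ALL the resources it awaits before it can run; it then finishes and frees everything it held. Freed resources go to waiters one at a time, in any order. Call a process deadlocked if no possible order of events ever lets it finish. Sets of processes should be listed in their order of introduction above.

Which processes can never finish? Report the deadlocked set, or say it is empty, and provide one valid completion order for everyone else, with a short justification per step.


No process is deadlocked.
Key observation: the wait graph is acyclic; completion cascades from the unblocked processes through everyone else.
One completion order for the rest: T_e, T_h, T_i, T_b, T_c, T_f, T_g, T_a, T_d.
Verifying each step:
  run T_e (it waits on nothing); releases lock-p and lock-f
  run T_h (it waits on nothing); releases lock-l
  T_i waits on lock-p — all released -> runs and releases lock-i and lock-m
  T_b waits on lock-p and lock-i — all released -> runs and releases lock-n and lock-t
  run T_c (it waits on nothing); releases lock-r and lock-j
  T_f waits on lock-j and lock-f — all released -> runs and releases lock-o
  T_g waits on lock-n and lock-l — all released -> runs and releases lock-c
  T_a waits on lock-p and lock-o — all released -> runs and releases lock-q and lock-g
  T_d waits on lock-r and lock-l — all released -> runs and releases lock-d and lock-e


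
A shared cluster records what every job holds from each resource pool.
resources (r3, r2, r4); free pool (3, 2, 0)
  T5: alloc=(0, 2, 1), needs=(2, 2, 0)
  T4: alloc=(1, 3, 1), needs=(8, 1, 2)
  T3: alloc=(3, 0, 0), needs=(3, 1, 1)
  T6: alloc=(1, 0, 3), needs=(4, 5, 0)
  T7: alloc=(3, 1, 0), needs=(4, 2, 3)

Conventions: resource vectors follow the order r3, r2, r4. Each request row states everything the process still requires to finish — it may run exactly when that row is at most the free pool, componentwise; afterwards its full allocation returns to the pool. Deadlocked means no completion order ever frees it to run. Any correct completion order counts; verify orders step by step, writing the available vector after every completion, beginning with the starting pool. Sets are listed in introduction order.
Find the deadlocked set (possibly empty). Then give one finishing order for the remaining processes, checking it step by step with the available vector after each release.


The deadlocked set is T4, T6 and T7.
Key observation: after T5, T3 the pool peaks at (6, 4, 1), and each blocked process is short somewhere: T4 on r3, r4; T6 on r2; T7 on r4.
The rest can finish in the order T5, T3. Verifying each step:
  pool = (3, 2, 0)
  T5: need (2, 2, 0) fits (3, 2, 0); releases (0, 2, 1), pool now (3, 4, 1)
  T3: need (3, 1, 1) fits (3, 4, 1); releases (3, 0, 0), pool now (6, 4, 1)
None of the blocked processes ever fits:
  T4 cannot run: need (8, 1, 2) vs free (6, 4, 1) (insufficient r3 and r4)
  T6 cannot run: need (4, 5, 0) vs free (6, 4, 1) (insufficient r2)
  T7 cannot run: need (4, 2, 3) vs free (6, 4, 1) (insufficient r4)


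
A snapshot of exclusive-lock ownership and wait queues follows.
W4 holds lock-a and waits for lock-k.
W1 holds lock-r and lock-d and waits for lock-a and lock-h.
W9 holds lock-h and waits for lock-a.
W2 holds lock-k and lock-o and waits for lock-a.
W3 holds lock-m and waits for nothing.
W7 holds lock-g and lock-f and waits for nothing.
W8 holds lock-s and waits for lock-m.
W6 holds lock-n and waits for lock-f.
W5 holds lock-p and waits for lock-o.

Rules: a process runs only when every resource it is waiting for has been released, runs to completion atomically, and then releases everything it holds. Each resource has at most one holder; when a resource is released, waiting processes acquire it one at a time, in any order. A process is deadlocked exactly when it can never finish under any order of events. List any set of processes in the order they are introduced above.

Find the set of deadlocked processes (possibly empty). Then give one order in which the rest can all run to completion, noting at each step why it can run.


Deadlocked set: W4, W1, W9, W2 and W5.
Key observation: the wait chain closes on itself along W4 -> W2 -> W4; W1, W9 and W5 wait into the deadlock from upstream.
The rest can finish in the order W7, W6, W3, W8.
Verifying each step:
  W7: no waits; runs immediately, freeing lock-g and lock-f
  W6 waits on lock-f — all released -> runs and releases lock-n
  W3: no waits; runs immediately, freeing lock-m
  W8 waits on lock-m — all released -> runs and releases lock-s


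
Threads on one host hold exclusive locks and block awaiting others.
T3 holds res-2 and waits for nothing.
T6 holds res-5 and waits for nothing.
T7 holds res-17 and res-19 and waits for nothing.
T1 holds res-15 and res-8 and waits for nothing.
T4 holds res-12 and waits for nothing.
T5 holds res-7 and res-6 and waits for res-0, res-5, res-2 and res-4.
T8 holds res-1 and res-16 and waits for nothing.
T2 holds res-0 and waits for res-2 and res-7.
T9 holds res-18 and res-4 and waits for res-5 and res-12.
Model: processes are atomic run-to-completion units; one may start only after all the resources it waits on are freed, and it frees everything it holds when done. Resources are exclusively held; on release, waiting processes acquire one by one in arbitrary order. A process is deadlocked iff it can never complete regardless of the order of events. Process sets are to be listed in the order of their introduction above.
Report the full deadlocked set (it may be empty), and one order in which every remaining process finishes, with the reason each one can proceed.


Deadlocked set: T5 and T2.
Key observation: T5 -> T2 -> T5 is a circular wait — nothing in it can go first; no other process is dragged down with it.
One completion order for the rest: T1, T3, T4, T6, T8, T9, T7.
Step-by-step check:
  T1 waits on nothing -> runs at once and releases res-15 and res-8
  T3 waits on nothing -> runs at once and releases res-2
  T4 waits on nothing -> runs at once and releases res-12
  T6 waits on nothing -> runs at once and releases res-5
  T8 waits on nothing -> runs at once and releases res-1 and res-16
  run T9 (all its waits — res-5 and res-12 — are resolved); releases res-18 and res-4
  T7 waits on nothing -> runs at once and releases res-17 and res-19


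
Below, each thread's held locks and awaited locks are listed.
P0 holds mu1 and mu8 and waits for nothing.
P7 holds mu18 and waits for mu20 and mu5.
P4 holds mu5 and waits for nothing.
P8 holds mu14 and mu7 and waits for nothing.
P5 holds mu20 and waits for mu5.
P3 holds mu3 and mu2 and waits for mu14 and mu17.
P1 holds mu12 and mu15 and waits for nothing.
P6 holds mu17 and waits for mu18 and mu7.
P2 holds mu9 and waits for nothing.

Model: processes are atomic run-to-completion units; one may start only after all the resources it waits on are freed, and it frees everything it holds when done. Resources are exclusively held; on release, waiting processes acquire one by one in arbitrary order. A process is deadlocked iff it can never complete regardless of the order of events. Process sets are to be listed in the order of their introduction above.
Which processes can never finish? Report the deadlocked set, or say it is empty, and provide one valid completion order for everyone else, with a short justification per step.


Nothing here is deadlocked.
Key observation: every chain of waits terminates; starting from the processes that wait on nothing, all the rest unlock in turn.
One completion order for the rest: P2, P8, P4, P0, P5, P1, P7, P6, P3.
Step-by-step check:
  run P2 (it waits on nothing); releases mu9
  run P8 (it waits on nothing); releases mu14 and mu7
  run P4 (it waits on nothing); releases mu5
  run P0 (it waits on nothing); releases mu1 and mu8
  P5 waits on mu5 — all released -> runs and releases mu20
  run P1 (it waits on nothing); releases mu12 and mu15
  P7 waits on mu20 and mu5 — all released -> runs and releases mu18
  P6 waits on mu18 and mu7 — all released -> runs and releases mu17
  P3 waits on mu14 and mu17 — all released -> runs and releases mu3 and mu2


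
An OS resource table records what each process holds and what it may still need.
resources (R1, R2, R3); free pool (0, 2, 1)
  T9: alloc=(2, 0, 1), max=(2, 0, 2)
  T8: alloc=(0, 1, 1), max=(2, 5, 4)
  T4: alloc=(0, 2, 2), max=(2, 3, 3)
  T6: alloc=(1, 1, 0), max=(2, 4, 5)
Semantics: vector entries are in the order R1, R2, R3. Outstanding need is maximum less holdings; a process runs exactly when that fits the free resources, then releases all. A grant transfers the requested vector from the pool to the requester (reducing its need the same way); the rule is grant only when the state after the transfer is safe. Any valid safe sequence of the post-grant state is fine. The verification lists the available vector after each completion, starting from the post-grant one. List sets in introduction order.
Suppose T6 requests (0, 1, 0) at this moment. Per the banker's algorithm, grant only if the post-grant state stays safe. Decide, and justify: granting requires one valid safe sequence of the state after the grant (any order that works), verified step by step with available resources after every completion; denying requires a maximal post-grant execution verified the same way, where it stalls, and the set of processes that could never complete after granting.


DENY: after the grant no complete ordering would exist.
Key observation: after T9, T4 the pool peaks at (2, 3, 4), and each blocked process is short somewhere: T8 on R2; T6 on R3.
After a pretend grant, a maximal execution: T9, T4 — then nothing else fits. Step-by-step check:
  pool = (0, 1, 1)
  T9 needs (0, 0, 1) <= (0, 1, 1) -> finishes; pool += (2, 0, 1) = (2, 1, 2)
  T4 needs (2, 1, 1) <= (2, 1, 2) -> finishes; pool += (0, 2, 2) = (2, 3, 4)
  T8 still needs (2, 4, 3) but only (2, 3, 4) is free — short on R2
  T6 still needs (1, 2, 5) but only (2, 3, 4) is free — short on R3
Post-grant, the permanently blocked set is T8 and T6.


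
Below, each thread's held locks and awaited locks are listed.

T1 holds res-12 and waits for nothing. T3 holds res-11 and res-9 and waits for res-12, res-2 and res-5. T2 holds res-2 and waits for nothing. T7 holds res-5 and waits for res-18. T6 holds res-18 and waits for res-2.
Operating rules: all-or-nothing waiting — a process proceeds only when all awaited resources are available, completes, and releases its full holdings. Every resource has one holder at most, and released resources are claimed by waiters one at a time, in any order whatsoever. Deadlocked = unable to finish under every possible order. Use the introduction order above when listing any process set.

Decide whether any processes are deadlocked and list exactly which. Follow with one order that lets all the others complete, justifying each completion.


Nothing here is deadlocked.
Key observation: every chain of waits terminates; starting from the processes that wait on nothing, all the rest unlock in turn.
The rest can finish in the order T2, T6, T7, T1, T3.
Check, step by step:
  T2: no waits; runs immediately, freeing res-2
  T6: everything it awaited (res-2) is free; runs, freeing res-18
  T7: everything it awaited (res-18) is free; runs, freeing res-5
  T1: no waits; runs immediately, freeing res-12
  T3: everything it awaited (res-12, res-2 and res-5) is free; runs, freeing res-11 and res-9


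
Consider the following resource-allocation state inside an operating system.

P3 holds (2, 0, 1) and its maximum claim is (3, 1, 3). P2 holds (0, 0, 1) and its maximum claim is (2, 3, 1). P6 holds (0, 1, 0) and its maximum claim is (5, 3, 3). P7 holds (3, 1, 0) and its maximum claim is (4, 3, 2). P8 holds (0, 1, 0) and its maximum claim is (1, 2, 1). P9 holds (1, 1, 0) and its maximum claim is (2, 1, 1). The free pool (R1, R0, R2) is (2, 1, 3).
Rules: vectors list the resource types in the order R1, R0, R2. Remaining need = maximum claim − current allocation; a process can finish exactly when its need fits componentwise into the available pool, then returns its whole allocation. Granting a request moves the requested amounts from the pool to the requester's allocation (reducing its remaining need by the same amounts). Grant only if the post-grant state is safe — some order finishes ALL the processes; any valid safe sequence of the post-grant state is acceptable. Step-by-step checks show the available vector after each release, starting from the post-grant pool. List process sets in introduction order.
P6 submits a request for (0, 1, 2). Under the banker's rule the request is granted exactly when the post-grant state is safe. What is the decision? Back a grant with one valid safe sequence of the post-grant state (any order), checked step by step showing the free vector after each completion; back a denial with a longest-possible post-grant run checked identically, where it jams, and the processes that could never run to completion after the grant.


DENY — the pretend-granted state is unsafe.
Key observation: after P9, P8 the pool peaks at (3, 2, 1), and each blocked process is short somewhere: P3 on R2; P2 on R0; P6 on R1; P7 on R2.
After a pretend grant, a maximal execution: P9, P8 — then nothing else fits. Check, step by step:
  pool = (2, 0, 1)
  run P9 (needs (1, 0, 1), free (2, 0, 1)); after release of (1, 1, 0) the pool is (3, 1, 1)
  run P8 (needs (1, 1, 1), free (3, 1, 1)); after release of (0, 1, 0) the pool is (3, 2, 1)
  blocked: P3 wants (1, 1, 2), pool (3, 2, 1) — not enough R2
  blocked: P2 wants (2, 3, 0), pool (3, 2, 1) — not enough R0
  blocked: P6 wants (5, 1, 1), pool (3, 2, 1) — not enough R1
  blocked: P7 wants (1, 2, 2), pool (3, 2, 1) — not enough R2
Had the request been granted, P3, P2, P6 and P7 could never finish.


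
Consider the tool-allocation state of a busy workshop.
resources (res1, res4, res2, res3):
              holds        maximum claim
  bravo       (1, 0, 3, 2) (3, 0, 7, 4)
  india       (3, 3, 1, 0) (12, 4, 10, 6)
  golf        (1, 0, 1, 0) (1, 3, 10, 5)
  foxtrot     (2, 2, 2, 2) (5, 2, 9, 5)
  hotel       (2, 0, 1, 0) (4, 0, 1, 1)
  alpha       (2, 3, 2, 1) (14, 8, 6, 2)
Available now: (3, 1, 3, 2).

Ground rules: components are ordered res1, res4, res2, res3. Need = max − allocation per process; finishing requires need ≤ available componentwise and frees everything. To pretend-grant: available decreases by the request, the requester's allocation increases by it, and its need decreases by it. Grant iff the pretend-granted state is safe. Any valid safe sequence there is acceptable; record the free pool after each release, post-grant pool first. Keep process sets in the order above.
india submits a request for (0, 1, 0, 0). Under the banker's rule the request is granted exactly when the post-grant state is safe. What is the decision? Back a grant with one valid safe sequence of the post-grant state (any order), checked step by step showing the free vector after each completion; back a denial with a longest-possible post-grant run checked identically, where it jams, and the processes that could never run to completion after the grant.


DENY — the pretend-granted state is unsafe.
Key observation: after hotel, bravo, foxtrot the pool peaks at (8, 2, 9, 6), and each blocked process is short somewhere: india on res1; golf on res4; alpha on res1, res4.
After a pretend grant, a maximal execution: hotel, bravo, foxtrot — then nothing else fits. Check, step by step:
  pool = (3, 0, 3, 2)
  hotel: need (2, 0, 0, 1) fits (3, 0, 3, 2); releases (2, 0, 1, 0), pool now (5, 0, 4, 2)
  bravo: need (2, 0, 4, 2) fits (5, 0, 4, 2); releases (1, 0, 3, 2), pool now (6, 0, 7, 4)
  foxtrot: need (3, 0, 7, 3) fits (6, 0, 7, 4); releases (2, 2, 2, 2), pool now (8, 2, 9, 6)
  blocked: india wants (9, 0, 9, 6), pool (8, 2, 9, 6) — not enough res1
  blocked: golf wants (0, 3, 9, 5), pool (8, 2, 9, 6) — not enough res4
  blocked: alpha wants (12, 5, 4, 1), pool (8, 2, 9, 6) — not enough res1 and res4
Processes that could never finish after the grant: india, golf and alpha.


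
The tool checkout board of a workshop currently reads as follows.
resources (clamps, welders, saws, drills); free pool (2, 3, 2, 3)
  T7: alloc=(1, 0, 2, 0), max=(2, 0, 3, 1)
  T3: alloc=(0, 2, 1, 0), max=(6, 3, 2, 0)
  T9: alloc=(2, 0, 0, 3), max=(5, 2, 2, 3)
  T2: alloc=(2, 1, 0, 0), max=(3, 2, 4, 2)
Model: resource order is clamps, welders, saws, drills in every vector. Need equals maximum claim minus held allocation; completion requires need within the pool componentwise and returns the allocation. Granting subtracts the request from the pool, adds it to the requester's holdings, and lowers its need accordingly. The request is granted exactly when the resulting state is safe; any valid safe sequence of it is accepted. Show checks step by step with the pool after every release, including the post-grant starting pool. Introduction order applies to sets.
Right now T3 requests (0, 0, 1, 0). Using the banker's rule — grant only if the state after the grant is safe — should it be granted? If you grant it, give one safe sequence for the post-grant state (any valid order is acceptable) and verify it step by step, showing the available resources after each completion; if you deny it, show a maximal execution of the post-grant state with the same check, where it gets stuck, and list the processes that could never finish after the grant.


DENY. Granting would leave the state unsafe.
Key observation: after T7, T9 the pool peaks at (5, 3, 3, 6), and each blocked process is short somewhere: T3 on clamps; T2 on saws.
On the post-grant state, T7, T9 is a maximal run — nothing extends it. Step-by-step check:
  pool = (2, 3, 1, 3)
  T7: need (1, 0, 1, 1) fits (2, 3, 1, 3); releases (1, 0, 2, 0), pool now (3, 3, 3, 3)
  T9: need (3, 2, 2, 0) fits (3, 3, 3, 3); releases (2, 0, 0, 3), pool now (5, 3, 3, 6)
  T3 cannot run: need (6, 1, 0, 0) vs free (5, 3, 3, 6) (insufficient clamps)
  T2 cannot run: need (1, 1, 4, 2) vs free (5, 3, 3, 6) (insufficient saws)
Had the request been granted, T3 and T2 could never finish.


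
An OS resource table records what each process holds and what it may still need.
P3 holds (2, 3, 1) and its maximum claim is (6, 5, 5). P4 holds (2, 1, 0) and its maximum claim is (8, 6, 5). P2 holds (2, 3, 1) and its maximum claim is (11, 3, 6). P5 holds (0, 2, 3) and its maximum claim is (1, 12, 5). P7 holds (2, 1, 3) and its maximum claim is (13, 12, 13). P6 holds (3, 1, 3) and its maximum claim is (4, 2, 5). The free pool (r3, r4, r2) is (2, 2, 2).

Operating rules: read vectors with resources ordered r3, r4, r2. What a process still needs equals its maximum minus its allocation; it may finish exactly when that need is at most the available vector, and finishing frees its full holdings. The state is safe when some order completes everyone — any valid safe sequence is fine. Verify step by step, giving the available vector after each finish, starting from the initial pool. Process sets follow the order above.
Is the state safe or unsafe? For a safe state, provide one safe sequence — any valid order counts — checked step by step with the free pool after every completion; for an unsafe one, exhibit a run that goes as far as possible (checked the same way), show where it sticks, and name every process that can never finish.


SAFE — a valid safe sequence is P6, P3, P4, P2, P5, P7.
Key observation: the first exact fit in this order is P6 — it needs (1, 1, 2) with (2, 2, 2) free, meeting a requested resource to the last unit.
Check, step by step:
  pool = (2, 2, 2)
  P6: need (1, 1, 2) fits (2, 2, 2); releases (3, 1, 3), pool now (5, 3, 5)
  P3: need (4, 2, 4) fits (5, 3, 5); releases (2, 3, 1), pool now (7, 6, 6)
  P4: need (6, 5, 5) fits (7, 6, 6); releases (2, 1, 0), pool now (9, 7, 6)
  P2: need (9, 0, 5) fits (9, 7, 6); releases (2, 3, 1), pool now (11, 10, 7)
  P5: need (1, 10, 2) fits (11, 10, 7); releases (0, 2, 3), pool now (11, 12, 10)
  P7: need (11, 11, 10) fits (11, 12, 10); releases (2, 1, 3), pool now (13, 13, 13)


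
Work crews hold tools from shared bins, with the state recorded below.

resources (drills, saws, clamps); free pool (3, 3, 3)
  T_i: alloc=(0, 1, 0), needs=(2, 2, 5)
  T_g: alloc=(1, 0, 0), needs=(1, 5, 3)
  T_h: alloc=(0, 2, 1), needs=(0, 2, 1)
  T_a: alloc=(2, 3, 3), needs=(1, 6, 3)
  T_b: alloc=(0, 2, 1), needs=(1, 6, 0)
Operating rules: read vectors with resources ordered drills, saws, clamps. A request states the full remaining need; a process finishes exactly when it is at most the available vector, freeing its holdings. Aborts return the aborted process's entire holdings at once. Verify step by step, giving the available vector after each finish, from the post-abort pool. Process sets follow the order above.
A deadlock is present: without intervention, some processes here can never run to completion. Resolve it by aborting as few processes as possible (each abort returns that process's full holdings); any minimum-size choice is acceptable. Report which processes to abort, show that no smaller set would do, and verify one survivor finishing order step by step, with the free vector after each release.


The answer: abort T_a.
Key observation: T_b had no path to completion before; after the abort of T_a ((2, 3, 3) returned), step 3 is where it fits.
Minimality: the empty abort set fails — the state is deadlocked as it stands.
Survivors finish in the order: T_g, T_h, T_b, T_i. Check, step by step (pool after the aborts first):
  pool = (5, 6, 6)
  run T_g (needs (1, 5, 3), free (5, 6, 6)); after release of (1, 0, 0) the pool is (6, 6, 6)
  run T_h (needs (0, 2, 1), free (6, 6, 6)); after release of (0, 2, 1) the pool is (6, 8, 7)
  run T_b (needs (1, 6, 0), free (6, 8, 7)); after release of (0, 2, 1) the pool is (6, 10, 8)
  run T_i (needs (2, 2, 5), free (6, 10, 8)); after release of (0, 1, 0) the pool is (6, 11, 8)


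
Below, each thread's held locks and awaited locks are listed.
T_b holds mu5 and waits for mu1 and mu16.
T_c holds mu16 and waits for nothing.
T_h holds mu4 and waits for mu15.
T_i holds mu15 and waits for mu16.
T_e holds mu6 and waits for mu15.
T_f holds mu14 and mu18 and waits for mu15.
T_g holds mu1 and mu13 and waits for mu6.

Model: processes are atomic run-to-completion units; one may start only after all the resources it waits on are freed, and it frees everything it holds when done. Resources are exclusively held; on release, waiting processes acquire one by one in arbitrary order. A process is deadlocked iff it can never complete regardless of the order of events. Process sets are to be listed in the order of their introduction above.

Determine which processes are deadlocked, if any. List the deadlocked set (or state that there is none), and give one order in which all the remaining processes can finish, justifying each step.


The deadlocked set is empty.
Key observation: the wait relation is loop-free; peeling off processes with no waits unwinds the whole state.
One completion order for the rest: T_c, T_i, T_e, T_g, T_b, T_f, T_h.
Check, step by step:
  T_c: no waits; runs immediately, freeing mu16
  T_i waits on mu16 — all released -> runs and releases mu15
  T_e waits on mu15 — all released -> runs and releases mu6
  T_g waits on mu6 — all released -> runs and releases mu1 and mu13
  T_b waits on mu1 and mu16 — all released -> runs and releases mu5
  T_f waits on mu15 — all released -> runs and releases mu14 and mu18
  T_h waits on mu15 — all released -> runs and releases mu4
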